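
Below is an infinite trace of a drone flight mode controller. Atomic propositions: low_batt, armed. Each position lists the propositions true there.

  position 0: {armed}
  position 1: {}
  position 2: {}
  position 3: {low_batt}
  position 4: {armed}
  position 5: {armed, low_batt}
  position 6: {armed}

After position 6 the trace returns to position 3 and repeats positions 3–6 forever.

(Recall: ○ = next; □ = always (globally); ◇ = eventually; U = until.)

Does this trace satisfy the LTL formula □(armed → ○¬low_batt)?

armed → ○¬low_batt must hold at every position from 0 onward. It fails at position 4, so □(armed → ○¬low_batt) is false.
Positions where armed holds: 0, 4, 5, 6.
Check ○¬low_batt at each: 0→ok, 4→fails, 5→ok, 6→fails.

Does not hold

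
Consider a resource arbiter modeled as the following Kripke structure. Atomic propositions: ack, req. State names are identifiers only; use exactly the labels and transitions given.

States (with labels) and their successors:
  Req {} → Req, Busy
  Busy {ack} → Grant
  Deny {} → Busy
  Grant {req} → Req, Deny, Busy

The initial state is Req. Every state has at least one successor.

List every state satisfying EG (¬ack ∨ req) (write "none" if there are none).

States satisfying ¬ack ∨ req: {Req, Deny, Grant}.
States satisfying EG (¬ack ∨ req): {Req, Grant}.

{Req, Grant}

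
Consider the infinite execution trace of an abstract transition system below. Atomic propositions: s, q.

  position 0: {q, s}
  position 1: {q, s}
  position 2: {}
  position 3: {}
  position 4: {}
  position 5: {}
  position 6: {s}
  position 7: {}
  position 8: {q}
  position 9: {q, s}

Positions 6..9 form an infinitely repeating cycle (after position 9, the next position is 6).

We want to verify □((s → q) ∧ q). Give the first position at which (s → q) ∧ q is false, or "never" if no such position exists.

2

Check (s → q) ∧ q at each position in order: 0 ✓, 1 ✓.
At position 2 the labels are {}, so (s → q) ∧ q is false there. This is the first violation.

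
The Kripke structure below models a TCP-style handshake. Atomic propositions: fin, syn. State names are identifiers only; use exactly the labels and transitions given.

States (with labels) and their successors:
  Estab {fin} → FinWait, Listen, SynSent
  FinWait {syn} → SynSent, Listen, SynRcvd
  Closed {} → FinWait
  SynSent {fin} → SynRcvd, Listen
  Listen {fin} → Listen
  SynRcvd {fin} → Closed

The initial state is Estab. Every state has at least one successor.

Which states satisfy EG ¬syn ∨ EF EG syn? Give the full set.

{Estab, SynSent, Listen}

States satisfying ¬syn: {Estab, Closed, SynSent, Listen, SynRcvd}.
States satisfying EG ¬syn: {Estab, SynSent, Listen}.
States satisfying EG syn: ∅.
States satisfying EF EG syn: ∅.
States satisfying EG ¬syn ∨ EF EG syn: {Estab, SynSent, Listen}.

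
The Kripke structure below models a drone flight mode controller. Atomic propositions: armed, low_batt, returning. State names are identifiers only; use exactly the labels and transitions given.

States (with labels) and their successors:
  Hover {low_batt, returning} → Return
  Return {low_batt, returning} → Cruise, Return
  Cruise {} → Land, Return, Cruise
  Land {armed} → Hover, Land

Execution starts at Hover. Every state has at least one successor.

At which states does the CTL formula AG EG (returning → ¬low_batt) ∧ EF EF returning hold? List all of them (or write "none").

States satisfying EG (returning → ¬low_batt): {Cruise, Land}.
States satisfying AG EG (returning → ¬low_batt): ∅.
States satisfying EF returning: {Hover, Return, Cruise, Land}.
States satisfying EF EF returning: {Hover, Return, Cruise, Land}.
States satisfying AG EG (returning → ¬low_batt) ∧ EF EF returning: ∅.

none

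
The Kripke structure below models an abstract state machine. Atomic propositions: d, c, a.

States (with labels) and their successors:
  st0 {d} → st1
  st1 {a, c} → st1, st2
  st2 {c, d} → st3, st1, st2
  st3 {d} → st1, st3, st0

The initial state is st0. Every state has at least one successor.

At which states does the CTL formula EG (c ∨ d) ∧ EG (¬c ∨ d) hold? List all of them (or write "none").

States satisfying c ∨ d: {st0, st1, st2, st3}.
States satisfying EG (c ∨ d): {st0, st1, st2, st3}.
States satisfying ¬c ∨ d: {st0, st2, st3}.
States satisfying EG (¬c ∨ d): {st2, st3}.
States satisfying EG (c ∨ d) ∧ EG (¬c ∨ d): {st2, st3}.

{st2, st3}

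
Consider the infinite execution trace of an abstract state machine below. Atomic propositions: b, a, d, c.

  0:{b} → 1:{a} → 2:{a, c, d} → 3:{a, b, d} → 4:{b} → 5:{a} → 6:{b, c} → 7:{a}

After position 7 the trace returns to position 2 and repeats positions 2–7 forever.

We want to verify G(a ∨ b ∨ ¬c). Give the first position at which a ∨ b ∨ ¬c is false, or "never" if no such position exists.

a ∨ b ∨ ¬c holds at every position 0..7, and those are all the positions the trace ever visits, so the invariant G(a ∨ b ∨ ¬c) is never violated.

never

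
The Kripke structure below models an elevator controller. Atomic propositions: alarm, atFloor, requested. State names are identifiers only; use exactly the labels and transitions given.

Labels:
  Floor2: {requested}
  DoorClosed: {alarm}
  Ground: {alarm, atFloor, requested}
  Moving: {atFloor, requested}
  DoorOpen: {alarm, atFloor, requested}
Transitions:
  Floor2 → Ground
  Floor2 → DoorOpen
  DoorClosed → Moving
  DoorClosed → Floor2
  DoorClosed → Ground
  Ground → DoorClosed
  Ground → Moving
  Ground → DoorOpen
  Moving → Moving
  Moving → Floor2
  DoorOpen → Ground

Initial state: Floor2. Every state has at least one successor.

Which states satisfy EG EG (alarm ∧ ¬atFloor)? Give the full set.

States satisfying EG (alarm ∧ ¬atFloor): ∅.
States satisfying EG EG (alarm ∧ ¬atFloor): ∅.

none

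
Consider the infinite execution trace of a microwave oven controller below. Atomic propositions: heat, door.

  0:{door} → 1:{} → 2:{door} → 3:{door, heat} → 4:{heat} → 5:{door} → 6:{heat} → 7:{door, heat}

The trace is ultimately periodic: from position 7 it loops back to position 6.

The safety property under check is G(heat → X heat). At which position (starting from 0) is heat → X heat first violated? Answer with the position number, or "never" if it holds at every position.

Check heat → X heat at each position in order: 0 ✓, 1 ✓, 2 ✓, 3 ✓.
At position 4 the labels are {heat} and the next position 5 has {door}, so heat → X heat is false there. This is the first violation.

4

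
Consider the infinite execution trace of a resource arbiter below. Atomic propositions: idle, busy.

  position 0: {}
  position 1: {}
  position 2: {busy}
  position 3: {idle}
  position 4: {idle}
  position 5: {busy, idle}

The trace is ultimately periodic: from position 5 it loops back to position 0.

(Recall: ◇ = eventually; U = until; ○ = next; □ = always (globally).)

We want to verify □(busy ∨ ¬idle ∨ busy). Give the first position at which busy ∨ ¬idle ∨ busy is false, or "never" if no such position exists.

Check busy ∨ ¬idle ∨ busy at each position in order: 0 ✓, 1 ✓, 2 ✓.
At position 3 the labels are {idle}, so busy ∨ ¬idle ∨ busy is false there. This is the first violation.

3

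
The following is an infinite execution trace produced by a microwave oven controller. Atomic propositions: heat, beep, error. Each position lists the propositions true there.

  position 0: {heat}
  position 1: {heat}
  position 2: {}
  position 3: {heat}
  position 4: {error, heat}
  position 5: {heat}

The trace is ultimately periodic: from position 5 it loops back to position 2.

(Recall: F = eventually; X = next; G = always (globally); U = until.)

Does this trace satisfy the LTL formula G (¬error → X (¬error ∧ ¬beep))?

¬error → X (¬error ∧ ¬beep) must hold at every position from 0 onward. It fails at position 3, so G (¬error → X (¬error ∧ ¬beep)) is false.
Positions where ¬error holds: 0, 1, 2, 3, 5.
Check X (¬error ∧ ¬beep) at each: 0→ok, 1→ok, 2→ok, 3→fails, 5→ok.

Does not hold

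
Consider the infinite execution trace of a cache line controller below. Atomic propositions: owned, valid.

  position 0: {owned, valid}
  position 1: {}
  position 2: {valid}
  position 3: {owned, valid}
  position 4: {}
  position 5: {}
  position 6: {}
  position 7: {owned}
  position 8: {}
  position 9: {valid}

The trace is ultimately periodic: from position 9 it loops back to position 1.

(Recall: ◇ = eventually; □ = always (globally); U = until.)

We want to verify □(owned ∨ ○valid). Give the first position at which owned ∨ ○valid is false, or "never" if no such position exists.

4

Check owned ∨ ○valid at each position in order: 0 ✓, 1 ✓, 2 ✓, 3 ✓.
At position 4 the labels are {} and the next position 5 has {}, so owned ∨ ○valid is false there. This is the first violation.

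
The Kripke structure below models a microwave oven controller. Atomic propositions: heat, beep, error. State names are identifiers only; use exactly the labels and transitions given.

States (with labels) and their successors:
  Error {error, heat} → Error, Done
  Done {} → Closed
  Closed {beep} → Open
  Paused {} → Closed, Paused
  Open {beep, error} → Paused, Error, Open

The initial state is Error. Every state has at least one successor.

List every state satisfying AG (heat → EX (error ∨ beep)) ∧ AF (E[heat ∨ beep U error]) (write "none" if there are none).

States satisfying heat → EX (error ∨ beep): {Error, Done, Closed, Paused, Open}.
States satisfying AG (heat → EX (error ∨ beep)): {Error, Done, Closed, Paused, Open}.
States satisfying E[heat ∨ beep U error]: {Error, Closed, Open}.
States satisfying AF (E[heat ∨ beep U error]): {Error, Done, Closed, Open}.
States satisfying AG (heat → EX (error ∨ beep)) ∧ AF (E[heat ∨ beep U error]): {Error, Done, Closed, Open}.

{Error, Done, Closed, Open}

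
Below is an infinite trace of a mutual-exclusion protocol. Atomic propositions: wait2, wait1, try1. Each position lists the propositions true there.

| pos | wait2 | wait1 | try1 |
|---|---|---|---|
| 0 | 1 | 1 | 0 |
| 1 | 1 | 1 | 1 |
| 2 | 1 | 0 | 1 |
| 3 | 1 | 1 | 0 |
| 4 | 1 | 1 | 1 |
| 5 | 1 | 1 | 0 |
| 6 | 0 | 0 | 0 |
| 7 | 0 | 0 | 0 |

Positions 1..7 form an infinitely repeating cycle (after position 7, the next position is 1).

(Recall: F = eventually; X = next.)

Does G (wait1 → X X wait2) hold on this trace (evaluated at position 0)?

wait1 → X X wait2 must hold at every position from 0 onward. It fails at position 4, so G (wait1 → X X wait2) is false.
Positions where wait1 holds: 0, 1, 3, 4, 5.
Check X X wait2 at each: 0→ok, 1→ok, 3→ok, 4→fails, 5→fails.

No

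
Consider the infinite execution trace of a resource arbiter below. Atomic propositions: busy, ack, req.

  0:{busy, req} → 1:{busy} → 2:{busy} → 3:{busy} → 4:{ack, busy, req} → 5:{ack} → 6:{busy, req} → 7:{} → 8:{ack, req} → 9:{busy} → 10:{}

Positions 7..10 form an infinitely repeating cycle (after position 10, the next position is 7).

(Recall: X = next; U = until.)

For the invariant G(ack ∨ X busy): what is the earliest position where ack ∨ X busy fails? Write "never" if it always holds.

Check ack ∨ X busy at each position in order: 0 ✓, 1 ✓, 2 ✓, 3 ✓, 4 ✓, 5 ✓.
At position 6 the labels are {busy, req} and the next position 7 has {}, so ack ∨ X busy is false there. This is the first violation.

6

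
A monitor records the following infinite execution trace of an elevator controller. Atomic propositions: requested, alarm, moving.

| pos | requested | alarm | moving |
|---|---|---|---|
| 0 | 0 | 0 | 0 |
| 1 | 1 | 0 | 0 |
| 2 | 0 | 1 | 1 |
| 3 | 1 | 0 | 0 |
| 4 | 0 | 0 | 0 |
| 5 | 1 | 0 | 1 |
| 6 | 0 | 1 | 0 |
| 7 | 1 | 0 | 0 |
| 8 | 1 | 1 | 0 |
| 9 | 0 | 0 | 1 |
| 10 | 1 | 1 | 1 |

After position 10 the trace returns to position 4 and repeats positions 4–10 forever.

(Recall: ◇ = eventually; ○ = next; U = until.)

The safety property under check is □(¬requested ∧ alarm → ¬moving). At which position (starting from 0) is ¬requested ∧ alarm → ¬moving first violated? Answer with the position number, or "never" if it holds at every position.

2

Check ¬requested ∧ alarm → ¬moving at each position in order: 0 ✓, 1 ✓.
At position 2 the labels are {alarm, moving}, so ¬requested ∧ alarm → ¬moving is false there. This is the first violation.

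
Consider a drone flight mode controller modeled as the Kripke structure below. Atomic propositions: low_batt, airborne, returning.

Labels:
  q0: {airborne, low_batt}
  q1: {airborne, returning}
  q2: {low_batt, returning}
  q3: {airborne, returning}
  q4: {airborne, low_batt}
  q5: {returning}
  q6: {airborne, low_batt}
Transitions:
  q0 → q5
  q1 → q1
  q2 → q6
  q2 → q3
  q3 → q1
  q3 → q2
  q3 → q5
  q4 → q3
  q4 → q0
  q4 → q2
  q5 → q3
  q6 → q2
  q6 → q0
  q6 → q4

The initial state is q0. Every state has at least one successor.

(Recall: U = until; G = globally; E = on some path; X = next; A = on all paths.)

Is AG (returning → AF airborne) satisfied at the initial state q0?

States satisfying returning → AF airborne: {q0, q1, q2, q3, q4, q5, q6}.
States satisfying AG (returning → AF airborne): {q0, q1, q2, q3, q4, q5, q6}.
Every state reachable from q0 satisfies returning → AF airborne.
q0 ∈ Sat(AG (returning → AF airborne)).

Holds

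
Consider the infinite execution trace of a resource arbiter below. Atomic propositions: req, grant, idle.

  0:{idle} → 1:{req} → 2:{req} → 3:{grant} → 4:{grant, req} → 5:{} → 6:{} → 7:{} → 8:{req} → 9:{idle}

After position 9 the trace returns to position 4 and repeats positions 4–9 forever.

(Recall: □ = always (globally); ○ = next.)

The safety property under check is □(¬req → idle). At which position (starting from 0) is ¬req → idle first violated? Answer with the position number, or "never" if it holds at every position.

3

Check ¬req → idle at each position in order: 0 ✓, 1 ✓, 2 ✓.
At position 3 the labels are {grant}, so ¬req → idle is false there. This is the first violation.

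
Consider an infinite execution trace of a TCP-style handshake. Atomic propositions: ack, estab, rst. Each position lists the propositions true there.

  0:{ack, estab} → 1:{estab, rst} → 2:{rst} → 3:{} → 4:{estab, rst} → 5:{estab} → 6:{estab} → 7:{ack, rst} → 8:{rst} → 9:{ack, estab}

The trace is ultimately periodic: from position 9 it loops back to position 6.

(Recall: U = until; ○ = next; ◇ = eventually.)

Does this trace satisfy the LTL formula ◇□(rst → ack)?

No

□(rst → ack) is false at every position 0..9, so it never becomes true and ◇□(rst → ack) fails.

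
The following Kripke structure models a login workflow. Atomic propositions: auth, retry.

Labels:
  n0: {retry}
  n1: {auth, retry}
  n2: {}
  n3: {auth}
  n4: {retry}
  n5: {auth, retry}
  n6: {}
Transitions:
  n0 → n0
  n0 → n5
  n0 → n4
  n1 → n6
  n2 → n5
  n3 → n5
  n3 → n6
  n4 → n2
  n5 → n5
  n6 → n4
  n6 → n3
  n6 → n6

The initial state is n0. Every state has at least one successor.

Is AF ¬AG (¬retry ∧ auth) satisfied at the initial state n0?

Holds

States satisfying ¬AG (¬retry ∧ auth): {n0, n1, n2, n3, n4, n5, n6}.
States satisfying AF ¬AG (¬retry ∧ auth): {n0, n1, n2, n3, n4, n5, n6}.
n0 ∈ Sat(AF ¬AG (¬retry ∧ auth)).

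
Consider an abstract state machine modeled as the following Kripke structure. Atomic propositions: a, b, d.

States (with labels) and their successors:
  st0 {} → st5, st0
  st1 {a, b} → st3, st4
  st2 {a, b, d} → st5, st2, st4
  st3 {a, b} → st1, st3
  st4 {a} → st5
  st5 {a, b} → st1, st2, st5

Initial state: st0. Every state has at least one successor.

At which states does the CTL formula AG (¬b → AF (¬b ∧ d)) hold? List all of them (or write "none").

none

States satisfying ¬b → AF (¬b ∧ d): {st1, st2, st3, st5}.
States satisfying AG (¬b → AF (¬b ∧ d)): ∅.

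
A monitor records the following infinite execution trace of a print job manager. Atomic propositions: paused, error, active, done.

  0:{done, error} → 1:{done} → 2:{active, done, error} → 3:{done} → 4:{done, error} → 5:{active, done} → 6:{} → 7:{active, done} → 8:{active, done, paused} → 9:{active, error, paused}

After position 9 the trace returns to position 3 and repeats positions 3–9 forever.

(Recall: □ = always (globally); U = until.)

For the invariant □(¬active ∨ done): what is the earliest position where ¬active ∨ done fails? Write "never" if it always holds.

Check ¬active ∨ done at each position in order: 0 ✓, 1 ✓, 2 ✓, 3 ✓, 4 ✓, 5 ✓, 6 ✓, 7 ✓, 8 ✓.
At position 9 the labels are {active, error, paused}, so ¬active ∨ done is false there. This is the first violation.

9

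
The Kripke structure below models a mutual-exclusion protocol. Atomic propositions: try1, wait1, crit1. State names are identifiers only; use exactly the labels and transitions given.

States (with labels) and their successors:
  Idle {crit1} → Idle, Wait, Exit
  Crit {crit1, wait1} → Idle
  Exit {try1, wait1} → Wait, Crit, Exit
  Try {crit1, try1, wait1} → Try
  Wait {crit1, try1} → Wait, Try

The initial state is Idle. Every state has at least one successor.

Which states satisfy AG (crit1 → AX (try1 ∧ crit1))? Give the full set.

States satisfying crit1 → AX (try1 ∧ crit1): {Exit, Try, Wait}.
States satisfying AG (crit1 → AX (try1 ∧ crit1)): {Try, Wait}.

{Try, Wait}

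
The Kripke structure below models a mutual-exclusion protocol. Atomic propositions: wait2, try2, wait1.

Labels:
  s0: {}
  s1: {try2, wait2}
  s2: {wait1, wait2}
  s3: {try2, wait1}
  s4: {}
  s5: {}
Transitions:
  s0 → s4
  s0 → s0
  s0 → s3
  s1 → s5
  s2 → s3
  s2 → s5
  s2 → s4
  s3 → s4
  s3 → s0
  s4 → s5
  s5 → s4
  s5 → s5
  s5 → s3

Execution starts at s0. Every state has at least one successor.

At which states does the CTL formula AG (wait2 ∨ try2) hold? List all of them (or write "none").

none

States satisfying wait2 ∨ try2: {s1, s2, s3}.
States satisfying AG (wait2 ∨ try2): ∅.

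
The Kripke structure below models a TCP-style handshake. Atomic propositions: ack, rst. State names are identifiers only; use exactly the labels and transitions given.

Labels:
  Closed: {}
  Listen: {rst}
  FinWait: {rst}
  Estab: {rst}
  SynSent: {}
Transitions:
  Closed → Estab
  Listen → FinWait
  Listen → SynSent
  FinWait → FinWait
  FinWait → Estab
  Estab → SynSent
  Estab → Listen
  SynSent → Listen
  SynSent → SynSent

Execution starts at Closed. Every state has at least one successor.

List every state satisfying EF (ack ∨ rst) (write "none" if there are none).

States satisfying ack ∨ rst: {Listen, FinWait, Estab}.
States satisfying EF (ack ∨ rst): {Closed, Listen, FinWait, Estab, SynSent}.

{Closed, Listen, FinWait, Estab, SynSent}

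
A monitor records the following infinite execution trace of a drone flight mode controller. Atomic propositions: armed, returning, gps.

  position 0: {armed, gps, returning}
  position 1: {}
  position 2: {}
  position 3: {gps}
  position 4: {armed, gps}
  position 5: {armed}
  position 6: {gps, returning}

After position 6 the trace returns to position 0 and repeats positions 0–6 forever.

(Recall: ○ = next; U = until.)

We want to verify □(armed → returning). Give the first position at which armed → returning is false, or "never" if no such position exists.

4

Check armed → returning at each position in order: 0 ✓, 1 ✓, 2 ✓, 3 ✓.
At position 4 the labels are {armed, gps}, so armed → returning is false there. This is the first violation.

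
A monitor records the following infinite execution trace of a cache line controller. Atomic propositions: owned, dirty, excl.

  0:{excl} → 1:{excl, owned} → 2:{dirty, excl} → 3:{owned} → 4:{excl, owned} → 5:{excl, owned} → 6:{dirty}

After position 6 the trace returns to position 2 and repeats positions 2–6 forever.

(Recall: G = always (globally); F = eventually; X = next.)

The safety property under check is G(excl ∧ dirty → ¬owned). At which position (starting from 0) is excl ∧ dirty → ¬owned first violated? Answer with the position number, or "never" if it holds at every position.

never

excl ∧ dirty → ¬owned holds at every position 0..6, and those are all the positions the trace ever visits, so the invariant G(excl ∧ dirty → ¬owned) is never violated.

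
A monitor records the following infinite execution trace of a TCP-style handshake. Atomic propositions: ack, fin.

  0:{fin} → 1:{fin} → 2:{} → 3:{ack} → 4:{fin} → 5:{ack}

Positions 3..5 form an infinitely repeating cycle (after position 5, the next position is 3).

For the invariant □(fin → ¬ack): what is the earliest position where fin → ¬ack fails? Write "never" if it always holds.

never

fin → ¬ack holds at every position 0..5, and those are all the positions the trace ever visits, so the invariant □(fin → ¬ack) is never violated.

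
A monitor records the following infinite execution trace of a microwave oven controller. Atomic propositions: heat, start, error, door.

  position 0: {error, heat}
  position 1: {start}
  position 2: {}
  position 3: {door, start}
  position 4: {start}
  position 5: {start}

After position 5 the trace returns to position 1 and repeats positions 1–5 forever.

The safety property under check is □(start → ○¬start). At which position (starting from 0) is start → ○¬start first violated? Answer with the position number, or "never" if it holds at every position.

3

Check start → ○¬start at each position in order: 0 ✓, 1 ✓, 2 ✓.
At position 3 the labels are {door, start} and the next position 4 has {start}, so start → ○¬start is false there. This is the first violation.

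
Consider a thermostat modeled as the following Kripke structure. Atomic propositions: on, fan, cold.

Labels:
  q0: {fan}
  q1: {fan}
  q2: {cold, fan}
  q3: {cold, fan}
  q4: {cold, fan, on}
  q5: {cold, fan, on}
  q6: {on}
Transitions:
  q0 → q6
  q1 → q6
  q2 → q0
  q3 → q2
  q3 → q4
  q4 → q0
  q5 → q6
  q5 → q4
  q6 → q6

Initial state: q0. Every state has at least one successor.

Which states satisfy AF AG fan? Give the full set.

States satisfying AG fan: ∅.
States satisfying AF AG fan: ∅.

none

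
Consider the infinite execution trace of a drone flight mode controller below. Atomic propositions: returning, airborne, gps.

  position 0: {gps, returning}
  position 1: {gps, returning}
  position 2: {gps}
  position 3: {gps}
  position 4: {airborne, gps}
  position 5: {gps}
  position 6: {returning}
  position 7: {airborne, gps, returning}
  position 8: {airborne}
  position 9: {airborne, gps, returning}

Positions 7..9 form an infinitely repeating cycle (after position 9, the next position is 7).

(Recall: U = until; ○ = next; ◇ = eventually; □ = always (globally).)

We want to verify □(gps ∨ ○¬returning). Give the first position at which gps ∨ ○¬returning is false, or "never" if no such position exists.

Check gps ∨ ○¬returning at each position in order: 0 ✓, 1 ✓, 2 ✓, 3 ✓, 4 ✓, 5 ✓.
At position 6 the labels are {returning} and the next position 7 has {airborne, gps, returning}, so gps ∨ ○¬returning is false there. This is the first violation.

6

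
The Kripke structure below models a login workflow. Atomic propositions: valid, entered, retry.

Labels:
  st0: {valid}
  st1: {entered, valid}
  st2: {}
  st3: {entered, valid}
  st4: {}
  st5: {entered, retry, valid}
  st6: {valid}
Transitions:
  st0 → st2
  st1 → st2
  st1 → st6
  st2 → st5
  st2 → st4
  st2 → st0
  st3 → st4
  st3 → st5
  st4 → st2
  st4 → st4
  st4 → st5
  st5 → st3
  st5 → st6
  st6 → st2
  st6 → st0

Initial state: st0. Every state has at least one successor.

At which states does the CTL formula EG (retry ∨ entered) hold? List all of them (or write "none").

{st3, st5}

States satisfying retry ∨ entered: {st1, st3, st5}.
States satisfying EG (retry ∨ entered): {st3, st5}.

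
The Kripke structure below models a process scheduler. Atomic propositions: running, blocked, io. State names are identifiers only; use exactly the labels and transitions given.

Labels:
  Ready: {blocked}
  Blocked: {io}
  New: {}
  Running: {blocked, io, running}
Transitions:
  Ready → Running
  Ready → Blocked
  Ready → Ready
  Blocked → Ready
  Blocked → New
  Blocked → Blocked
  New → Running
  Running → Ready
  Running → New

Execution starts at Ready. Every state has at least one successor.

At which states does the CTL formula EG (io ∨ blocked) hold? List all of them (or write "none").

{Ready, Blocked, Running}

States satisfying io ∨ blocked: {Ready, Blocked, Running}.
States satisfying EG (io ∨ blocked): {Ready, Blocked, Running}.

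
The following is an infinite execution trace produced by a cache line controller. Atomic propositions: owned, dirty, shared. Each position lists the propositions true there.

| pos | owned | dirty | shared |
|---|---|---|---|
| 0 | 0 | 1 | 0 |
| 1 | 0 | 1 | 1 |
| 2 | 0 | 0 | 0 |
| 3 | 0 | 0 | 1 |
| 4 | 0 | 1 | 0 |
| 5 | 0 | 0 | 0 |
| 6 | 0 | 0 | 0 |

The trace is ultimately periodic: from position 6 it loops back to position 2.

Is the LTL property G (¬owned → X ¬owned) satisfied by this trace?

Holds

¬owned → X ¬owned holds at every position 0..6, and those are all positions ever visited, so G (¬owned → X ¬owned) holds.
Positions where ¬owned holds: 0, 1, 2, 3, 4, 5, 6.
Check X ¬owned at each: 0→ok, 1→ok, 2→ok, 3→ok, 4→ok, 5→ok, 6→ok.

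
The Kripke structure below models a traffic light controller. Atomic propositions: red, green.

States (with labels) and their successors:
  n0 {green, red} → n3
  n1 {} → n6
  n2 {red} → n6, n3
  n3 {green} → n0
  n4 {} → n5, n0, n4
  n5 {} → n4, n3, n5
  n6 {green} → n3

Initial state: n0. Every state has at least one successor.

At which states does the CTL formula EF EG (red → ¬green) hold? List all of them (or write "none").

{n4, n5}

States satisfying EG (red → ¬green): {n4, n5}.
States satisfying EF EG (red → ¬green): {n4, n5}.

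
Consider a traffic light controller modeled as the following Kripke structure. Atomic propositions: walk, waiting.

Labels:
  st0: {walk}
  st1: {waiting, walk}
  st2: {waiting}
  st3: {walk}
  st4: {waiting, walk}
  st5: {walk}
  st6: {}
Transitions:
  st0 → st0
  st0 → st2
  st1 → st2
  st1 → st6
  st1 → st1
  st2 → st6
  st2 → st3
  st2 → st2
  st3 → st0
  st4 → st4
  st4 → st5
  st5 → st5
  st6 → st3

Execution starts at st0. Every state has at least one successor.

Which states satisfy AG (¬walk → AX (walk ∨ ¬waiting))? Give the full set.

{st4, st5}

States satisfying ¬walk → AX (walk ∨ ¬waiting): {st0, st1, st3, st4, st5, st6}.
States satisfying AG (¬walk → AX (walk ∨ ¬waiting)): {st4, st5}.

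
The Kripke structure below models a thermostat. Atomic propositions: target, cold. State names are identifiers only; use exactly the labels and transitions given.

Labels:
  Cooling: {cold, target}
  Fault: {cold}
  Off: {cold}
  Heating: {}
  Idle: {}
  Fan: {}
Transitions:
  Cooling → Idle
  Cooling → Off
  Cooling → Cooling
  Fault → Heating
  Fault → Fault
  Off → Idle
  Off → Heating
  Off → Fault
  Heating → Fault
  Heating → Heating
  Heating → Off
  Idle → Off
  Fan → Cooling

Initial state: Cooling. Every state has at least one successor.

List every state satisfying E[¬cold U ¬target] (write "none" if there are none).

{Fault, Off, Heating, Idle, Fan}

States satisfying ¬cold: {Heating, Idle, Fan}.
States satisfying ¬target: {Fault, Off, Heating, Idle, Fan}.
States satisfying E[¬cold U ¬target]: {Fault, Off, Heating, Idle, Fan}.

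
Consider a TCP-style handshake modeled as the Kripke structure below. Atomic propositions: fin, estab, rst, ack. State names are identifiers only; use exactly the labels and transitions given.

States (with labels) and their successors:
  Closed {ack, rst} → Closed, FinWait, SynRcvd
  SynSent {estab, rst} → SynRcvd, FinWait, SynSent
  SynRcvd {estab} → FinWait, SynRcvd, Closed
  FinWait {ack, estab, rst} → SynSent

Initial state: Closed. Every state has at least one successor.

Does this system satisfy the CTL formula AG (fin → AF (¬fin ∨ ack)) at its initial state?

Yes

States satisfying fin → AF (¬fin ∨ ack): {Closed, SynSent, SynRcvd, FinWait}.
States satisfying AG (fin → AF (¬fin ∨ ack)): {Closed, SynSent, SynRcvd, FinWait}.
Every state reachable from Closed satisfies fin → AF (¬fin ∨ ack).
Closed ∈ Sat(AG (fin → AF (¬fin ∨ ack))).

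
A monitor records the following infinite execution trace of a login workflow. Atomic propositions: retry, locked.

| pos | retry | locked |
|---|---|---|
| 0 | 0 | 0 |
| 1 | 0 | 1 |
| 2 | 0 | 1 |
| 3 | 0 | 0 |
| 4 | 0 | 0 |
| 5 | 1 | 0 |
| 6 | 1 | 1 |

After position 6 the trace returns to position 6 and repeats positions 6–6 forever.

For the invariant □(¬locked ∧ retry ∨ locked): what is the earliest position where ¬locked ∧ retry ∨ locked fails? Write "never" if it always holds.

At position 0 the labels are {}, so ¬locked ∧ retry ∨ locked is false there. This is the first violation.

0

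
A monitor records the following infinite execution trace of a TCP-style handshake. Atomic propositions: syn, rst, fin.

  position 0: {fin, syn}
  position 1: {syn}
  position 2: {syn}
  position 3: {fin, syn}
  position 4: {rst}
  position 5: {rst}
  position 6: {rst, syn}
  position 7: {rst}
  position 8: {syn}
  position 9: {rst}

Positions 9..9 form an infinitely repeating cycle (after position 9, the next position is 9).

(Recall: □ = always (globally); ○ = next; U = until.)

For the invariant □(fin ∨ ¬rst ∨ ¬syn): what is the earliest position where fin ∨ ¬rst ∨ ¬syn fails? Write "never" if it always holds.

6

Check fin ∨ ¬rst ∨ ¬syn at each position in order: 0 ✓, 1 ✓, 2 ✓, 3 ✓, 4 ✓, 5 ✓.
At position 6 the labels are {rst, syn}, so fin ∨ ¬rst ∨ ¬syn is false there. This is the first violation.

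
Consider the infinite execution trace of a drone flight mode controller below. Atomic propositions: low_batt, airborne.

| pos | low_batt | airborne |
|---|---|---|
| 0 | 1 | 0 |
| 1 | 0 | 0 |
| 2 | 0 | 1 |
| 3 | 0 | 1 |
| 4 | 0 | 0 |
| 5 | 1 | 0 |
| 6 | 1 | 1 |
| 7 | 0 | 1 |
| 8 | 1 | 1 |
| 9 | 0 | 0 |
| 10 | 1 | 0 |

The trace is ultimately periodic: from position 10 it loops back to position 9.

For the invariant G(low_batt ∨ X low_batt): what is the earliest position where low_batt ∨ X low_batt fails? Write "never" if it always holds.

Check low_batt ∨ X low_batt at each position in order: 0 ✓.
At position 1 the labels are {} and the next position 2 has {airborne}, so low_batt ∨ X low_batt is false there. This is the first violation.

1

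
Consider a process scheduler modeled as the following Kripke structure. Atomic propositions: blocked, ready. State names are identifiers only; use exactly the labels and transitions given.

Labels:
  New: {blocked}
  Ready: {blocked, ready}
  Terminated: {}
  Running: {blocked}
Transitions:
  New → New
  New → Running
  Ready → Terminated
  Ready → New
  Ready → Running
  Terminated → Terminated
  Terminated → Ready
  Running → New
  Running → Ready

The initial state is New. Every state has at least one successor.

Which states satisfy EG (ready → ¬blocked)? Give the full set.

{New, Terminated, Running}

States satisfying ready → ¬blocked: {New, Terminated, Running}.
States satisfying EG (ready → ¬blocked): {New, Terminated, Running}.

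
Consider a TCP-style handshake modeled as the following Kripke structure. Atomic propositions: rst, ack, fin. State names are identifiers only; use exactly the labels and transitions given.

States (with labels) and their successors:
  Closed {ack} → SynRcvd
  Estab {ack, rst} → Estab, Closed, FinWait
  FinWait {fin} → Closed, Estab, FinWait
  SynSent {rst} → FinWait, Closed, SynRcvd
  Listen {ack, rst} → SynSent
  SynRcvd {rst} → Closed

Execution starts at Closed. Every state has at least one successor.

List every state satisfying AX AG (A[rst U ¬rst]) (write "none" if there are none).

States satisfying AG (A[rst U ¬rst]): {Closed, SynRcvd}.
States satisfying AX AG (A[rst U ¬rst]): {Closed, SynRcvd}.

{Closed, SynRcvd}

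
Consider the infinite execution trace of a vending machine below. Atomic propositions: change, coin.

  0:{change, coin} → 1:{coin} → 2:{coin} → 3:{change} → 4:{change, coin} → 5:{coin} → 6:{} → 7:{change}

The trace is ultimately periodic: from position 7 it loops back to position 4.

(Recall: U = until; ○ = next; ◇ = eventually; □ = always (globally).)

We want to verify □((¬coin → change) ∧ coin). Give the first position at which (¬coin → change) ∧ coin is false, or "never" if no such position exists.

3

Check (¬coin → change) ∧ coin at each position in order: 0 ✓, 1 ✓, 2 ✓.
At position 3 the labels are {change}, so (¬coin → change) ∧ coin is false there. This is the first violation.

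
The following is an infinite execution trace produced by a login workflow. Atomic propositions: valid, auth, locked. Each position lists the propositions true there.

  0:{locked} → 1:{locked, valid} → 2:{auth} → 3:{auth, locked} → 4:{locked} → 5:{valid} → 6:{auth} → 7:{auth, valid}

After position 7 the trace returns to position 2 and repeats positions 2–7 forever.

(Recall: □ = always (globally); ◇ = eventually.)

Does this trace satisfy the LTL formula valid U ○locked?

Satisfied

Walking from position 0: ○locked first holds at position 0, and valid holds at every earlier position along the way, so valid U ○locked holds.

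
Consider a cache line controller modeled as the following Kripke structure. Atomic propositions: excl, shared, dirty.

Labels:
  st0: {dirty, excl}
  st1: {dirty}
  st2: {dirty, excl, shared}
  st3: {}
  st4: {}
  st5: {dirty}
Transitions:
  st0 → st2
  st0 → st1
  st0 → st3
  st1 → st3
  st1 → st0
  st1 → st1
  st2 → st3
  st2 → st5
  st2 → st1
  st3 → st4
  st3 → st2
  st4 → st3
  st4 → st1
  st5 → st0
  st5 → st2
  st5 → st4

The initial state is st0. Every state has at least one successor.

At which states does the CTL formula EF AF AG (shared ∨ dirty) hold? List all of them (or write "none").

States satisfying AF AG (shared ∨ dirty): ∅.
States satisfying EF AF AG (shared ∨ dirty): ∅.

none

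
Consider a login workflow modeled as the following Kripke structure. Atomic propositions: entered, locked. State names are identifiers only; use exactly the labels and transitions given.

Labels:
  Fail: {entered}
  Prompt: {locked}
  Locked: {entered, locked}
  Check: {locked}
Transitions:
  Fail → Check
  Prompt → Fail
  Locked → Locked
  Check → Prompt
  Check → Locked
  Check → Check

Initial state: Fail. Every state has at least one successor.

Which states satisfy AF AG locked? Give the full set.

{Locked}

States satisfying AG locked: {Locked}.
States satisfying AF AG locked: {Locked}.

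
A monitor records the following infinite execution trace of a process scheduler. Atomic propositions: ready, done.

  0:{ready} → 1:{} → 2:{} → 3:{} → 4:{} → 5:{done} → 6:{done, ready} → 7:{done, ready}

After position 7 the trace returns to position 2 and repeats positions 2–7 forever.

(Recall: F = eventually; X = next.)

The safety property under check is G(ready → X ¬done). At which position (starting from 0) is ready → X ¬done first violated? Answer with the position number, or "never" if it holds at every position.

Check ready → X ¬done at each position in order: 0 ✓, 1 ✓, 2 ✓, 3 ✓, 4 ✓, 5 ✓.
At position 6 the labels are {done, ready} and the next position 7 has {done, ready}, so ready → X ¬done is false there. This is the first violation.

6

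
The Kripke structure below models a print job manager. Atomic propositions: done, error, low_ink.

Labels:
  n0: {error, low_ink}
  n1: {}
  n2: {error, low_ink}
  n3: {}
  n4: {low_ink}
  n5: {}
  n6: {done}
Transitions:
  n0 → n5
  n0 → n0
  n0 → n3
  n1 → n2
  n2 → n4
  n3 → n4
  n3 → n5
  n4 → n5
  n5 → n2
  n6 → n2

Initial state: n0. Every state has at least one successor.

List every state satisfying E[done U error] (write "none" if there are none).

States satisfying done: {n6}.
States satisfying error: {n0, n2}.
States satisfying E[done U error]: {n0, n2, n6}.

{n0, n2, n6}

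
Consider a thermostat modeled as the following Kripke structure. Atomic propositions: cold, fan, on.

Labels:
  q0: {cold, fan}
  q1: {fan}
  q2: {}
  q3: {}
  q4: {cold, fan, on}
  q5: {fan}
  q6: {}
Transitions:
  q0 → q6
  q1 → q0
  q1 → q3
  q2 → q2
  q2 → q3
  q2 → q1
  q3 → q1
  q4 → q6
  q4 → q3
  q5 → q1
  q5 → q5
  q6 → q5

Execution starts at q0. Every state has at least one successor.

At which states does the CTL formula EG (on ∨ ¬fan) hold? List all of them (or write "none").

States satisfying on ∨ ¬fan: {q2, q3, q4, q6}.
States satisfying EG (on ∨ ¬fan): {q2}.

{q2}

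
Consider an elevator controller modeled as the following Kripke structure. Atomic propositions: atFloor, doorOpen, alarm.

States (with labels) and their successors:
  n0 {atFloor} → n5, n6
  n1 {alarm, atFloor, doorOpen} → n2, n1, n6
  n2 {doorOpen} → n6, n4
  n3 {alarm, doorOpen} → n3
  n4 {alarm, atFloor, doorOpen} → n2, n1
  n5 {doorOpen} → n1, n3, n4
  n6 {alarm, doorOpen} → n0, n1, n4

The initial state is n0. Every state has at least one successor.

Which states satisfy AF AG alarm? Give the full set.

States satisfying AG alarm: {n3}.
States satisfying AF AG alarm: {n3}.

{n3}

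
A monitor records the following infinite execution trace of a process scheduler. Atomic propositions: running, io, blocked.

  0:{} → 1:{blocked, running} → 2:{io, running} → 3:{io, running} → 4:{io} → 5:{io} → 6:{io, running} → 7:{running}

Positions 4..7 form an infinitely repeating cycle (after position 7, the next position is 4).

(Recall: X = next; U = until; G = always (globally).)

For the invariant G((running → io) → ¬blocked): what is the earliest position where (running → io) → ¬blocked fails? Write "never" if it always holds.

never

(running → io) → ¬blocked holds at every position 0..7, and those are all the positions the trace ever visits, so the invariant G((running → io) → ¬blocked) is never violated.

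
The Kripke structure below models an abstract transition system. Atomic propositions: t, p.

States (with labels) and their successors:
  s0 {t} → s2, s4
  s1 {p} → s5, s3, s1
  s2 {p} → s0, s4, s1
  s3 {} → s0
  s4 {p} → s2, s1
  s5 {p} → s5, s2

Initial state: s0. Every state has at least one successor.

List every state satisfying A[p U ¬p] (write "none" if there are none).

{s0, s3}

States satisfying p: {s1, s2, s4, s5}.
States satisfying ¬p: {s0, s3}.
States satisfying A[p U ¬p]: {s0, s3}.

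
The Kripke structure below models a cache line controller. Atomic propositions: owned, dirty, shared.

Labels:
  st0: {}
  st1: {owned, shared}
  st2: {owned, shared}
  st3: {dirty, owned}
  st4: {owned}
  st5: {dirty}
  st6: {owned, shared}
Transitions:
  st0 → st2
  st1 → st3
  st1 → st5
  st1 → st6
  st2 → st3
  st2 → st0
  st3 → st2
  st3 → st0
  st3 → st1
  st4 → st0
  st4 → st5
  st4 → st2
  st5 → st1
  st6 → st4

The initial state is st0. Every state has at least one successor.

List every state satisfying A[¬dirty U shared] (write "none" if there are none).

{st0, st1, st2, st6}

States satisfying ¬dirty: {st0, st1, st2, st4, st6}.
States satisfying shared: {st1, st2, st6}.
States satisfying A[¬dirty U shared]: {st0, st1, st2, st6}.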